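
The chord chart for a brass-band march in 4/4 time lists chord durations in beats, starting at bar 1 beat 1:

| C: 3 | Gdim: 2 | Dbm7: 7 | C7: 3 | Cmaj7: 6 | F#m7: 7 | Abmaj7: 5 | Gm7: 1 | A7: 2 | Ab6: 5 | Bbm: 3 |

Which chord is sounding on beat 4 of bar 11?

Bbm

Beat 4 of bar 11 is beat (11−1)×4 + 4 = 44 overall.
Running totals: C ends at 3, Gdim ends at 5, Dbm7 ends at 12, C7 ends at 15, Cmaj7 ends at 21, F#m7 ends at 28, Abmaj7 ends at 33, Gm7 ends at 34, A7 ends at 36, Ab6 ends at 41, Bbm ends at 44.
Beat 44 falls within Bbm.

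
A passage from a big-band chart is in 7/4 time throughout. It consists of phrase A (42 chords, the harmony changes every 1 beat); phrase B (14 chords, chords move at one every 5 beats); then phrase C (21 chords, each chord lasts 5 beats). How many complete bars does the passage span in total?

A: 42 × 1 = 42 beats = 6 bars.
B: 14 × 5 = 70 beats = 10 bars.
C: 21 × 5 = 105 beats = 15 bars.
Total: 6 + 10 + 15 = 31 bars.

31 bars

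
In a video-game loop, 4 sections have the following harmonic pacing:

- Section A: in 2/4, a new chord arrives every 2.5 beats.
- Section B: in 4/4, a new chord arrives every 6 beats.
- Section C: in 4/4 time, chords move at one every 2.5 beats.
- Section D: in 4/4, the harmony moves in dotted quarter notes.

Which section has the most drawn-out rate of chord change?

A: 2/2.5 = 0.8 chords/bar.
B: 4/6 = 2/3 chords/bar.
C: 4/2.5 = 1.6 chords/bar.
D: 4/1.5 = 8/3 chords/bar.
Slowest is B at 2/3 chords/bar.

Section B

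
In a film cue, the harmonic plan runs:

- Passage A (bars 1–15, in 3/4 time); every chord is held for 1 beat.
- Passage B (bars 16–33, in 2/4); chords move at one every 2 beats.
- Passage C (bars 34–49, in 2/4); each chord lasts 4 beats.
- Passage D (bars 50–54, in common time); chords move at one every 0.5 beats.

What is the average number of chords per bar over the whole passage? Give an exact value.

A: 15 × 3 = 45 beats ÷ 1 = 45 chords.
B: 18 × 2 = 36 beats ÷ 2 = 18 chords.
C: 16 × 2 = 32 beats ÷ 4 = 8 chords.
D: 5 × 4 = 20 beats ÷ 0.5 = 40 chords.
Overall: 111 chords over 54 bars → 111/54 = 37/18 chords per bar.

37/18 chords per bar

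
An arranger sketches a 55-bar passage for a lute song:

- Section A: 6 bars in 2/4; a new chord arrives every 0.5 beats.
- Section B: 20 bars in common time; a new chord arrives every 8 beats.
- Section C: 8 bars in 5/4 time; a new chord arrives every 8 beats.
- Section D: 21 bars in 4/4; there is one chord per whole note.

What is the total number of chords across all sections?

A has 12 beats and chords last 0.5 each, so 24 chords.
B has 80 beats and chords last 8 each, so 10 chords.
C has 40 beats and chords last 8 each, so 5 chords.
D has 84 beats and chords last 4 each, so 21 chords.
Total: 24 + 10 + 5 + 21 = 60.

60 chords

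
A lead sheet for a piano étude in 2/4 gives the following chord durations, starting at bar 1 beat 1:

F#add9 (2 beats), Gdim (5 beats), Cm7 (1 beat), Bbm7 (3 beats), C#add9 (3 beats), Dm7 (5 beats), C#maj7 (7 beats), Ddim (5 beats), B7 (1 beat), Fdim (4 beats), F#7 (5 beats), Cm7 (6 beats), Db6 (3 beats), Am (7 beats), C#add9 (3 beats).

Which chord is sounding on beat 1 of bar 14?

Beat 1 of bar 14 is beat (14−1)×2 + 1 = 27 overall.
Running totals: F#add9 ends at 2, Gdim ends at 7, Cm7 ends at 8, Bbm7 ends at 11, C#add9 ends at 14, Dm7 ends at 19, C#maj7 ends at 26, Ddim ends at 31.
Beat 27 falls within Ddim.

Ddim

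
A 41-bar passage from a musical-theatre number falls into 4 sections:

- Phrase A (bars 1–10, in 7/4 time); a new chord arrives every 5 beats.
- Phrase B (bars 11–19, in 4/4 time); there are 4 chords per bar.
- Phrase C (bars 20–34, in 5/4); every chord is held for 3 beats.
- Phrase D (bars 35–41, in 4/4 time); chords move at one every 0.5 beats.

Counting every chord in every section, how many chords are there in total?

A: 10 bars × 7 beats = 70 beats; 5 beats/chord → 14 chords.
B: 9 bars × 4 beats = 36 beats; 1 beat/chord → 36 chords.
C: 15 bars × 5 beats = 75 beats; 3 beats/chord → 25 chords.
D: 7 bars × 4 beats = 28 beats; 0.5 beats/chord → 56 chords.
Total: 14 + 36 + 25 + 56 = 131.

131 chords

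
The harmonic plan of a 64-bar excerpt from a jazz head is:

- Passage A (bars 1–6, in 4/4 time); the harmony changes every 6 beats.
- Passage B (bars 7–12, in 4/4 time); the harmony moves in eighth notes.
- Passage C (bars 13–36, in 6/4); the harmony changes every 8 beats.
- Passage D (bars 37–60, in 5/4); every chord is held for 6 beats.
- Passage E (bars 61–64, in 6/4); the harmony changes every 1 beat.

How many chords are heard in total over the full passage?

A: 6 bars × 4 beats = 24 beats; 6 beats/chord → 4 chords.
B: 6 bars × 4 beats = 24 beats; 0.5 beats/chord → 48 chords.
C: 24 bars × 6 beats = 144 beats; 8 beats/chord → 18 chords.
D: 24 bars × 5 beats = 120 beats; 6 beats/chord → 20 chords.
E: 4 bars × 6 beats = 24 beats; 1 beat/chord → 24 chords.
Total: 4 + 48 + 18 + 20 + 24 = 114.

114 chords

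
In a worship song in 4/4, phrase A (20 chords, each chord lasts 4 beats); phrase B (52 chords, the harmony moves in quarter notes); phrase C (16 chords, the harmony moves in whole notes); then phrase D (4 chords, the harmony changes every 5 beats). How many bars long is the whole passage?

A: 20 × 4 = 80 beats = 20 bars.
B: 52 × 1 = 52 beats = 13 bars.
C: 16 × 4 = 64 beats = 16 bars.
D: 4 × 5 = 20 beats = 5 bars.
Total: 20 + 13 + 16 + 5 = 54 bars.

54 bars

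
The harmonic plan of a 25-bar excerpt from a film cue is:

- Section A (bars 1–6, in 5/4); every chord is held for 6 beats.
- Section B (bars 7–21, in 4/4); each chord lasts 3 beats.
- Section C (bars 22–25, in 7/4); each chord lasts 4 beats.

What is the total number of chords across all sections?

A: 6 bars × 5 beats = 30 beats; 6 beats/chord → 5 chords.
B: 15 bars × 4 beats = 60 beats; 3 beats/chord → 20 chords.
C: 4 bars × 7 beats = 28 beats; 4 beats/chord → 7 chords.
Total: 5 + 20 + 7 = 32.

32 chords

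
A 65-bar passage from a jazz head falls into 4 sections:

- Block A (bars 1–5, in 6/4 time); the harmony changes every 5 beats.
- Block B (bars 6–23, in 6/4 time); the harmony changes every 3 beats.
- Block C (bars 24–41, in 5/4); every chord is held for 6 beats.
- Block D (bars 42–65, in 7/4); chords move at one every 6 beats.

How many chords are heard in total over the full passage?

A has 30 beats and chords last 5 each, so 6 chords.
B has 108 beats and chords last 3 each, so 36 chords.
C has 90 beats and chords last 6 each, so 15 chords.
D has 168 beats and chords last 6 each, so 28 chords.
Total: 6 + 36 + 15 + 28 = 85.

85 chords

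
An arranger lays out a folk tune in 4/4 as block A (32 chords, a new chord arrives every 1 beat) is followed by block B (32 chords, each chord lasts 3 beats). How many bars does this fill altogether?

32 bars

A: 32 × 1 = 32 beats = 8 bars.
B: 32 × 3 = 96 beats = 24 bars.
Total: 8 + 24 = 32 bars.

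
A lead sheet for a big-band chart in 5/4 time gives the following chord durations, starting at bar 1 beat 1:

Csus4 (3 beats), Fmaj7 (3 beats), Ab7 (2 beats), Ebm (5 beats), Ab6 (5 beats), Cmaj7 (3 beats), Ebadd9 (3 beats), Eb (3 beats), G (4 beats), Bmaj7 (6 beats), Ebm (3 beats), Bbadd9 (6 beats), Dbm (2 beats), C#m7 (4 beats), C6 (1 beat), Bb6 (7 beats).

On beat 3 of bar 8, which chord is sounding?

Ebm

Beat 3 of bar 8 is beat (8−1)×5 + 3 = 38 overall.
Running totals: Csus4 ends at 3, Fmaj7 ends at 6, Ab7 ends at 8, Ebm ends at 13, Ab6 ends at 18, Cmaj7 ends at 21, Ebadd9 ends at 24, Eb ends at 27, G ends at 31, Bmaj7 ends at 37, Ebm ends at 40.
Beat 38 falls within Ebm.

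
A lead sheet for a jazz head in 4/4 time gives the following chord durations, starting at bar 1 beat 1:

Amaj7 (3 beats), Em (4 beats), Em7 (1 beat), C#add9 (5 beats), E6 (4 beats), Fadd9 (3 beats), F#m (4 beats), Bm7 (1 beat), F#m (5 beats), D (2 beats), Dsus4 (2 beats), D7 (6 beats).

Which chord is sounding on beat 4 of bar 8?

Beat 4 of bar 8 is beat (8−1)×4 + 4 = 32 overall.
Running totals: Amaj7 ends at 3, Em ends at 7, Em7 ends at 8, C#add9 ends at 13, E6 ends at 17, Fadd9 ends at 20, F#m ends at 24, Bm7 ends at 25, F#m ends at 30, D ends at 32.
Beat 32 falls within D.

D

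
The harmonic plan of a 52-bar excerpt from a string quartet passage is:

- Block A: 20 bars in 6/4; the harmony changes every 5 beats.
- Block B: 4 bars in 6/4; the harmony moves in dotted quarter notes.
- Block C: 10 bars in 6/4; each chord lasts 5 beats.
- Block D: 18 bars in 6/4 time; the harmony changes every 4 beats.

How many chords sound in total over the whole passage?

79 chords

A has 120 beats and chords last 5 each, so 24 chords.
B has 24 beats and chords last 1.5 each, so 16 chords.
C has 60 beats and chords last 5 each, so 12 chords.
D has 108 beats and chords last 4 each, so 27 chords.
Total: 24 + 16 + 12 + 27 = 79.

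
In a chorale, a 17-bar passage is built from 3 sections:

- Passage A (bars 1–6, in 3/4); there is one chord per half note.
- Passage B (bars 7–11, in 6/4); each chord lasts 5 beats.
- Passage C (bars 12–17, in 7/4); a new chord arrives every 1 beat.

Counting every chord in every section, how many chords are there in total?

57 chords

A has 18 beats and chords last 2 each, so 9 chords.
B has 30 beats and chords last 5 each, so 6 chords.
C has 42 beats and chords last 1 each, so 42 chords.
Total: 9 + 6 + 42 = 57.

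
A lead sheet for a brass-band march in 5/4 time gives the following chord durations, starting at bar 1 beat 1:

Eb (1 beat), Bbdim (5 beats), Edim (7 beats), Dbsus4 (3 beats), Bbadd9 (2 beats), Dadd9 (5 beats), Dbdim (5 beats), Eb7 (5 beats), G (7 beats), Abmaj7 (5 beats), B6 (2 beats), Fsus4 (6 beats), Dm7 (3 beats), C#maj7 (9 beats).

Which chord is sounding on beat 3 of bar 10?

Beat 3 of bar 10 is beat (10−1)×5 + 3 = 48 overall.
Running totals: Eb ends at 1, Bbdim ends at 6, Edim ends at 13, Dbsus4 ends at 16, Bbadd9 ends at 18, Dadd9 ends at 23, Dbdim ends at 28, Eb7 ends at 33, G ends at 40, Abmaj7 ends at 45, B6 ends at 47, Fsus4 ends at 53.
Beat 48 falls within Fsus4.

Fsus4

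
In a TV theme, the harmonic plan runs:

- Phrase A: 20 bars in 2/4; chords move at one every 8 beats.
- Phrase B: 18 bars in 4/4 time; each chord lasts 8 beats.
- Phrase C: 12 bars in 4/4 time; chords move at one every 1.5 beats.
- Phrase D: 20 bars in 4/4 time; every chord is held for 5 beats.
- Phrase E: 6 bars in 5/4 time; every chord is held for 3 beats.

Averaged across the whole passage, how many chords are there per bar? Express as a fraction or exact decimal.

18/19 chords per bar

A: 20 bars of 2 beats is 40 beats; at 8 beats each that's 5 chords.
B: 18 bars of 4 beats is 72 beats; at 8 beats each that's 9 chords.
C: 12 bars of 4 beats is 48 beats; at 1.5 beats each that's 32 chords.
D: 20 bars of 4 beats is 80 beats; at 5 beats each that's 16 chords.
E: 6 bars of 5 beats is 30 beats; at 3 beats each that's 10 chords.
Overall: 72 chords over 76 bars → 72/76 = 18/19 chords per bar.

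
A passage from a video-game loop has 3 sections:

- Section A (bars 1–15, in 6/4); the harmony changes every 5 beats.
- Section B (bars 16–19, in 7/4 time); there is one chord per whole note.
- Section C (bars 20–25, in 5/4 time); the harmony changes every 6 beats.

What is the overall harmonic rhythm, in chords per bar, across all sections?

1.2 chords per bar

A: 15 × 6 = 90 beats ÷ 5 = 18 chords.
B: 4 × 7 = 28 beats ÷ 4 = 7 chords.
C: 6 × 5 = 30 beats ÷ 6 = 5 chords.
Overall: 30 chords over 25 bars → 30/25 = 1.2 chords per bar.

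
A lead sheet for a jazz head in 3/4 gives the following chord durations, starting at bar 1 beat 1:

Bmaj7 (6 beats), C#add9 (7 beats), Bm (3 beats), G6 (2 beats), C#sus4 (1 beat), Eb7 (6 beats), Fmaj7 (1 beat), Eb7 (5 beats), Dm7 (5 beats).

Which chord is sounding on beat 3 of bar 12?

Beat 3 of bar 12 is beat (12−1)×3 + 3 = 36 overall.
Running totals: Bmaj7 ends at 6, C#add9 ends at 13, Bm ends at 16, G6 ends at 18, C#sus4 ends at 19, Eb7 ends at 25, Fmaj7 ends at 26, Eb7 ends at 31, Dm7 ends at 36.
Beat 36 falls within Dm7.

Dm7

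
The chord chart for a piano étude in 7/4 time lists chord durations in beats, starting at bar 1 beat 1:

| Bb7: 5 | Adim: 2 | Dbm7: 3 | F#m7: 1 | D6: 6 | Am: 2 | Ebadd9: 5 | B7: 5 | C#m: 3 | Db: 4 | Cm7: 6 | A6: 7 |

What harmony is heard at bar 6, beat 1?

Db

Beat 1 of bar 6 is beat (6−1)×7 + 1 = 36 overall.
Running totals: Bb7 ends at 5, Adim ends at 7, Dbm7 ends at 10, F#m7 ends at 11, D6 ends at 17, Am ends at 19, Ebadd9 ends at 24, B7 ends at 29, C#m ends at 32, Db ends at 36.
Beat 36 falls within Db.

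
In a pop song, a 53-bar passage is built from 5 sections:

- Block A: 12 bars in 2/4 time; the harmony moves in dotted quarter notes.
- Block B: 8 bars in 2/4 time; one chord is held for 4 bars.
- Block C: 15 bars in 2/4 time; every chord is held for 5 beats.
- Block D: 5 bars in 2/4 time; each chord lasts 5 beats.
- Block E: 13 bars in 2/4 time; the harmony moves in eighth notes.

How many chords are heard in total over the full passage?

A has 24 beats and chords last 1.5 each, so 16 chords.
B has 16 beats and chords last 8 each, so 2 chords.
C has 30 beats and chords last 5 each, so 6 chords.
D has 10 beats and chords last 5 each, so 2 chords.
E has 26 beats and chords last 0.5 each, so 52 chords.
Total: 16 + 2 + 6 + 2 + 52 = 78.

78 chords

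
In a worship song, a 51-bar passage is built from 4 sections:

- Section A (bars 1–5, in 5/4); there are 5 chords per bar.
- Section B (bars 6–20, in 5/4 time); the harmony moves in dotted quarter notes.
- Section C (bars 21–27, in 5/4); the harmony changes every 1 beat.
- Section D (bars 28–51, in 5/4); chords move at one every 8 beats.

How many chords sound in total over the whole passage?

125 chords

A has 25 beats and chords last 1 each, so 25 chords.
B has 75 beats and chords last 1.5 each, so 50 chords.
C has 35 beats and chords last 1 each, so 35 chords.
D has 120 beats and chords last 8 each, so 15 chords.
Total: 25 + 50 + 35 + 15 = 125.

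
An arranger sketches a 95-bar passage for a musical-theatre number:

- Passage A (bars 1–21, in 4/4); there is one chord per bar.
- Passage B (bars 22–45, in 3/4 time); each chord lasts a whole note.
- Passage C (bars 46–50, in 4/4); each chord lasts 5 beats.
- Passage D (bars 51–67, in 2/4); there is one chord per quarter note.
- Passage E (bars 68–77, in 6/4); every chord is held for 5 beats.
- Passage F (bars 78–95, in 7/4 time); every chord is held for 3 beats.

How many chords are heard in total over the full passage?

131 chords

A has 84 beats and chords last 4 each, so 21 chords.
B has 72 beats and chords last 4 each, so 18 chords.
C has 20 beats and chords last 5 each, so 4 chords.
D has 34 beats and chords last 1 each, so 34 chords.
E has 60 beats and chords last 5 each, so 12 chords.
F has 126 beats and chords last 3 each, so 42 chords.
Total: 21 + 18 + 4 + 34 + 12 + 42 = 131.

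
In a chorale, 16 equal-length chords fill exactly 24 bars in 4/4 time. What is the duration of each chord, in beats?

24 bars × 4 beats/bar = 96 beats total.
96 beats ÷ 16 chords = 6 beats per chord.

6 beats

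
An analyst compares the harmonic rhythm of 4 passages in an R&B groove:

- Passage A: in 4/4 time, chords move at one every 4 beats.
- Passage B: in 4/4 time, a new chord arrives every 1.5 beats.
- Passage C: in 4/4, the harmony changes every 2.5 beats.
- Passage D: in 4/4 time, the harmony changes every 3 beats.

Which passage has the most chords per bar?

Passage B

A: each chord is 4 beats in 4/4, so 1 per bar.
B: each chord is 1.5 beats in 4/4, so 8/3 per bar.
C: each chord is 2.5 beats in 4/4, so 1.6 per bar.
D: each chord is 3 beats in 4/4, so 4/3 per bar.
Fastest is B at 8/3 chords/bar.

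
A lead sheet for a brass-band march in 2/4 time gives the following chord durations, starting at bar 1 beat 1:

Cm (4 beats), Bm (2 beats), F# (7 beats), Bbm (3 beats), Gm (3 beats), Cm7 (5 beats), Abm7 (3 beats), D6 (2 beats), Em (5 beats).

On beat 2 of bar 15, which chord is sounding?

Em

Beat 2 of bar 15 is beat (15−1)×2 + 2 = 30 overall.
Running totals: Cm ends at 4, Bm ends at 6, F# ends at 13, Bbm ends at 16, Gm ends at 19, Cm7 ends at 24, Abm7 ends at 27, D6 ends at 29, Em ends at 34.
Beat 30 falls within Em.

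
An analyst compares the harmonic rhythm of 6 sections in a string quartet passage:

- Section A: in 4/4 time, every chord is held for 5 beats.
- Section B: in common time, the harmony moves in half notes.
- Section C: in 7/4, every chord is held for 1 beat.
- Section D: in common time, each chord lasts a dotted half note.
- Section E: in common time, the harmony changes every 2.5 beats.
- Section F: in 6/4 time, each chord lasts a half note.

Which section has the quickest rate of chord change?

A: 4/5 = 0.8 chords/bar.
B: 4/2 = 2 chords/bar.
C: 7/1 = 7 chords/bar.
D: 4/3 = 4/3 chords/bar.
E: 4/2.5 = 1.6 chords/bar.
F: 6/2 = 3 chords/bar.
Fastest is C at 7 chords/bar.

Section C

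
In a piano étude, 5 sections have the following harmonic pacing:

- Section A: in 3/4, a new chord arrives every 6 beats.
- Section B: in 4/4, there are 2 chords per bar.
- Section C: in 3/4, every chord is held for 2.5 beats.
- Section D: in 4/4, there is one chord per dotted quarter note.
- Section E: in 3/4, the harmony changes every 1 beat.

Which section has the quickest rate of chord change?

A: each chord is 6 beats in 3/4, so 0.5 per bar.
B: each chord is 2 beats in 4/4, so 2 per bar.
C: each chord is 2.5 beats in 3/4, so 1.2 per bar.
D: each chord is 1.5 beats in 4/4, so 8/3 per bar.
E: each chord is 1 beat in 3/4, so 3 per bar.
Fastest is E at 3 chords/bar.

Section E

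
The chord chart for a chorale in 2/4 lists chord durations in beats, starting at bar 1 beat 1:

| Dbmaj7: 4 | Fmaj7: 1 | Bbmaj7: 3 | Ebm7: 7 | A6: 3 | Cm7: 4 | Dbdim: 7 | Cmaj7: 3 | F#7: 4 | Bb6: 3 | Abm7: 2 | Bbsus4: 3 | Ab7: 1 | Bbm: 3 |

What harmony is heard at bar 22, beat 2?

Bbsus4

Beat 2 of bar 22 is beat (22−1)×2 + 2 = 44 overall.
Running totals: Dbmaj7 ends at 4, Fmaj7 ends at 5, Bbmaj7 ends at 8, Ebm7 ends at 15, A6 ends at 18, Cm7 ends at 22, Dbdim ends at 29, Cmaj7 ends at 32, F#7 ends at 36, Bb6 ends at 39, Abm7 ends at 41, Bbsus4 ends at 44.
Beat 44 falls within Bbsus4.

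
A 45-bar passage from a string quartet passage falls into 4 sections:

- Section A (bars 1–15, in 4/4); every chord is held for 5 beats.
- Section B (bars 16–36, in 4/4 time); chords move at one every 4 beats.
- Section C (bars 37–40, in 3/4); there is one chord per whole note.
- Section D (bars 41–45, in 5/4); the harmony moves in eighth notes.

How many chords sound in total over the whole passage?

A: 15·4 = 60 beats, 60/5 = 12 chords.
B: 21·4 = 84 beats, 84/4 = 21 chords.
C: 4·3 = 12 beats, 12/4 = 3 chords.
D: 5·5 = 25 beats, 25/0.5 = 50 chords.
Total: 12 + 21 + 3 + 50 = 86.

86 chords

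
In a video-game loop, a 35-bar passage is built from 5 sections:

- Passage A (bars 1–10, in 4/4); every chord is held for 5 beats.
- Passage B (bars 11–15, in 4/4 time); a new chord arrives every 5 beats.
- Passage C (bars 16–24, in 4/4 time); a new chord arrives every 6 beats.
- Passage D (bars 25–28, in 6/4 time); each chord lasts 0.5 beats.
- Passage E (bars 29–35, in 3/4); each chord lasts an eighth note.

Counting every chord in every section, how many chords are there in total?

A: 10 bars × 4 beats = 40 beats; 5 beats/chord → 8 chords.
B: 5 bars × 4 beats = 20 beats; 5 beats/chord → 4 chords.
C: 9 bars × 4 beats = 36 beats; 6 beats/chord → 6 chords.
D: 4 bars × 6 beats = 24 beats; 0.5 beats/chord → 48 chords.
E: 7 bars × 3 beats = 21 beats; 0.5 beats/chord → 42 chords.
Total: 8 + 4 + 6 + 48 + 42 = 108.

108 chords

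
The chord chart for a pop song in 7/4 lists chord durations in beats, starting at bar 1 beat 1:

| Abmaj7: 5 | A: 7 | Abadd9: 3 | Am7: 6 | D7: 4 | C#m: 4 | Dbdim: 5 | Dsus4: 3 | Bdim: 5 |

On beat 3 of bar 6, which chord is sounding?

Bdim

Beat 3 of bar 6 is beat (6−1)×7 + 3 = 38 overall.
Running totals: Abmaj7 ends at 5, A ends at 12, Abadd9 ends at 15, Am7 ends at 21, D7 ends at 25, C#m ends at 29, Dbdim ends at 34, Dsus4 ends at 37, Bdim ends at 42.
Beat 38 falls within Bdim.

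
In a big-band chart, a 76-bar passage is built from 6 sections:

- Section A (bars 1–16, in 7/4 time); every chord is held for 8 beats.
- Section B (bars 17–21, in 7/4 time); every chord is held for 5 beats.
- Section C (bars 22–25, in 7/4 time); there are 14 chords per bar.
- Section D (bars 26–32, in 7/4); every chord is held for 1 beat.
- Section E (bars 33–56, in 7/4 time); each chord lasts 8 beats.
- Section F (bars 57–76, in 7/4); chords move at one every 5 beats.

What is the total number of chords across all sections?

A has 112 beats and chords last 8 each, so 14 chords.
B has 35 beats and chords last 5 each, so 7 chords.
C has 28 beats and chords last 0.5 each, so 56 chords.
D has 49 beats and chords last 1 each, so 49 chords.
E has 168 beats and chords last 8 each, so 21 chords.
F has 140 beats and chords last 5 each, so 28 chords.
Total: 14 + 7 + 56 + 49 + 21 + 28 = 175.

175 chords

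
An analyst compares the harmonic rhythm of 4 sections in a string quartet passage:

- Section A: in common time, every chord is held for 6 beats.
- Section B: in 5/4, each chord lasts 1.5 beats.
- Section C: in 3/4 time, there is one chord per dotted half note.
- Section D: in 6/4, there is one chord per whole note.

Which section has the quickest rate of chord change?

A: 4/6 = 2/3 chords/bar.
B: 5/1.5 = 10/3 chords/bar.
C: 3/3 = 1 chord/bar.
D: 6/4 = 1.5 chords/bar.
Fastest is B at 10/3 chords/bar.

Section B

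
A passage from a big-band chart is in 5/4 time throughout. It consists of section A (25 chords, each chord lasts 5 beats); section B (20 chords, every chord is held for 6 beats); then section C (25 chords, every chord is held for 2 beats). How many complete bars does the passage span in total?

59 bars

A: 25 × 5 = 125 beats = 25 bars.
B: 20 × 6 = 120 beats = 24 bars.
C: 25 × 2 = 50 beats = 10 bars.
Total: 25 + 24 + 10 = 59 bars.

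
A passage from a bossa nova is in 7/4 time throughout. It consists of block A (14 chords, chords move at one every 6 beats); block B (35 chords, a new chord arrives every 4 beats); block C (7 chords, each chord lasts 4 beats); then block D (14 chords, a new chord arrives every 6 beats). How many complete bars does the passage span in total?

48 bars

A: 14 × 6 = 84 beats = 12 bars.
B: 35 × 4 = 140 beats = 20 bars.
C: 7 × 4 = 28 beats = 4 bars.
D: 14 × 6 = 84 beats = 12 bars.
Total: 12 + 20 + 4 + 12 = 48 bars.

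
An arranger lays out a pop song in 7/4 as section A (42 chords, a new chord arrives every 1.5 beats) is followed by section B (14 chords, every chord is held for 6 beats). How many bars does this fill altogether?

A: 42 × 1.5 = 63 beats = 9 bars.
B: 14 × 6 = 84 beats = 12 bars.
Total: 9 + 12 = 21 bars.

21 bars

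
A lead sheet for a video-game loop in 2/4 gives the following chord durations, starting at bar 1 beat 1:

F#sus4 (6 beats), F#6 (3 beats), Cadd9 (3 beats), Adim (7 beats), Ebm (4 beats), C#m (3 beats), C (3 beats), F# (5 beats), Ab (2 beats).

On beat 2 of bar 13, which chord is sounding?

C#m

Beat 2 of bar 13 is beat (13−1)×2 + 2 = 26 overall.
Running totals: F#sus4 ends at 6, F#6 ends at 9, Cadd9 ends at 12, Adim ends at 19, Ebm ends at 23, C#m ends at 26.
Beat 26 falls within C#m.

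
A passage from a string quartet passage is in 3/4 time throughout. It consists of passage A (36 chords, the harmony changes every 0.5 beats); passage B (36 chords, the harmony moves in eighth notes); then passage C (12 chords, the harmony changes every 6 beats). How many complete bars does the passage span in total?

A: 36 × 0.5 = 18 beats = 6 bars.
B: 36 × 0.5 = 18 beats = 6 bars.
C: 12 × 6 = 72 beats = 24 bars.
Total: 6 + 6 + 24 = 36 bars.

36 bars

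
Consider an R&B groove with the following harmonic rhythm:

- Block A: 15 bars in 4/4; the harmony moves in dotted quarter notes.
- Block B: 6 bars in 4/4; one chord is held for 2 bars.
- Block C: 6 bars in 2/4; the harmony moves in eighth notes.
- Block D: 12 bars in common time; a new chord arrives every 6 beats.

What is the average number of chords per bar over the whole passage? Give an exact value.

25/13 chords per bar

A: 15 × 4 = 60 beats ÷ 1.5 = 40 chords.
B: 6 × 4 = 24 beats ÷ 8 = 3 chords.
C: 6 × 2 = 12 beats ÷ 0.5 = 24 chords.
D: 12 × 4 = 48 beats ÷ 6 = 8 chords.
Overall: 75 chords over 39 bars → 75/39 = 25/13 chords per bar.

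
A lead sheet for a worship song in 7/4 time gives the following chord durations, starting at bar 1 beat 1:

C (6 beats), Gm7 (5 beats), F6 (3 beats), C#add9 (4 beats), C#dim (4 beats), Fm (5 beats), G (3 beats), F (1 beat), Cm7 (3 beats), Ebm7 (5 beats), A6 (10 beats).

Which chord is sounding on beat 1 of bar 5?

Beat 1 of bar 5 is beat (5−1)×7 + 1 = 29 overall.
Running totals: C ends at 6, Gm7 ends at 11, F6 ends at 14, C#add9 ends at 18, C#dim ends at 22, Fm ends at 27, G ends at 30.
Beat 29 falls within G.

G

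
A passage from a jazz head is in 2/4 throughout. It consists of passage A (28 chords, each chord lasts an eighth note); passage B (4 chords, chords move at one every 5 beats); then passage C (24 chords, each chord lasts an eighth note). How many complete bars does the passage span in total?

23 bars

A: 28 × 0.5 = 14 beats = 7 bars.
B: 4 × 5 = 20 beats = 10 bars.
C: 24 × 0.5 = 12 beats = 6 bars.
Total: 7 + 10 + 6 = 23 bars.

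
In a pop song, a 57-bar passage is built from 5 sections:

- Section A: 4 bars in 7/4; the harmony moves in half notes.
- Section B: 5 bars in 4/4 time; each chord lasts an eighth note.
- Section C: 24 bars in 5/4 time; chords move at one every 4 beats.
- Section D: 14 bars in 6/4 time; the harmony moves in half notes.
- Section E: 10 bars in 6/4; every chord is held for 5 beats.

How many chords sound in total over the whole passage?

138 chords

A: 4 bars × 7 beats = 28 beats; 2 beats/chord → 14 chords.
B: 5 bars × 4 beats = 20 beats; 0.5 beats/chord → 40 chords.
C: 24 bars × 5 beats = 120 beats; 4 beats/chord → 30 chords.
D: 14 bars × 6 beats = 84 beats; 2 beats/chord → 42 chords.
E: 10 bars × 6 beats = 60 beats; 5 beats/chord → 12 chords.
Total: 14 + 40 + 30 + 42 + 12 = 138.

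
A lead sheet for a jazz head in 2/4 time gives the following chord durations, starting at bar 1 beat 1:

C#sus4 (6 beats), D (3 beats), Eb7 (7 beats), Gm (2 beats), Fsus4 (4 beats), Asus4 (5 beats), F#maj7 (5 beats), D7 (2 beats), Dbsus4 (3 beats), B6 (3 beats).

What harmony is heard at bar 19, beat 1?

Dbsus4

Beat 1 of bar 19 is beat (19−1)×2 + 1 = 37 overall.
Running totals: C#sus4 ends at 6, D ends at 9, Eb7 ends at 16, Gm ends at 18, Fsus4 ends at 22, Asus4 ends at 27, F#maj7 ends at 32, D7 ends at 34, Dbsus4 ends at 37.
Beat 37 falls within Dbsus4.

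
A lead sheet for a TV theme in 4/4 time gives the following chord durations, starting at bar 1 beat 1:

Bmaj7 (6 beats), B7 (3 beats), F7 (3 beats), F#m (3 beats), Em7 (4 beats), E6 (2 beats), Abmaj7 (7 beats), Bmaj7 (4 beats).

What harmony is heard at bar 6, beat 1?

Beat 1 of bar 6 is beat (6−1)×4 + 1 = 21 overall.
Running totals: Bmaj7 ends at 6, B7 ends at 9, F7 ends at 12, F#m ends at 15, Em7 ends at 19, E6 ends at 21.
Beat 21 falls within E6.

E6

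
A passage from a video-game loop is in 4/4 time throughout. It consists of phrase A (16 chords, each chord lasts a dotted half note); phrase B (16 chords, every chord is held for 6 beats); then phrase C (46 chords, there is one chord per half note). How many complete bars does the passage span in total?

A: 16 × 3 = 48 beats = 12 bars.
B: 16 × 6 = 96 beats = 24 bars.
C: 46 × 2 = 92 beats = 23 bars.
Total: 12 + 24 + 23 = 59 bars.

59 bars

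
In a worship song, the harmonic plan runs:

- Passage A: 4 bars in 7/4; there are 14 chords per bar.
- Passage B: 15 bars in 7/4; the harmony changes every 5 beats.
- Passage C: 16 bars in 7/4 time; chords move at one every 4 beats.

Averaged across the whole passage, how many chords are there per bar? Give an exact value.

A: 4 × 7 = 28 beats ÷ 0.5 = 56 chords.
B: 15 × 7 = 105 beats ÷ 5 = 21 chords.
C: 16 × 7 = 112 beats ÷ 4 = 28 chords.
Overall: 105 chords over 35 bars → 105/35 = 3 chords per bar.

3 chords per bar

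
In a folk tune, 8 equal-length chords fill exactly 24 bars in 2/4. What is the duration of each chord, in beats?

6 beats

24 bars × 2 beats/bar = 48 beats total.
48 beats ÷ 8 chords = 6 beats per chord.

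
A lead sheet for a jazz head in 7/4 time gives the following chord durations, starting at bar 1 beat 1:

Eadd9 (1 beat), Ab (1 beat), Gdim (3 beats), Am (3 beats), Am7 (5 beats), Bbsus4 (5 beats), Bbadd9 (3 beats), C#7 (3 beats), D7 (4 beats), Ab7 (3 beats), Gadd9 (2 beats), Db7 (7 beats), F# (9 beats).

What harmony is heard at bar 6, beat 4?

Db7

Beat 4 of bar 6 is beat (6−1)×7 + 4 = 39 overall.
Running totals: Eadd9 ends at 1, Ab ends at 2, Gdim ends at 5, Am ends at 8, Am7 ends at 13, Bbsus4 ends at 18, Bbadd9 ends at 21, C#7 ends at 24, D7 ends at 28, Ab7 ends at 31, Gadd9 ends at 33, Db7 ends at 40.
Beat 39 falls within Db7.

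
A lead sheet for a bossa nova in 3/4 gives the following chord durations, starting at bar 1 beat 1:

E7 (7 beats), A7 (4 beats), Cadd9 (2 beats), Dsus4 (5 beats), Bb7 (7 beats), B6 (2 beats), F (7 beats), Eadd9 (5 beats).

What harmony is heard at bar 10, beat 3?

Beat 3 of bar 10 is beat (10−1)×3 + 3 = 30 overall.
Running totals: E7 ends at 7, A7 ends at 11, Cadd9 ends at 13, Dsus4 ends at 18, Bb7 ends at 25, B6 ends at 27, F ends at 34.
Beat 30 falls within F.

F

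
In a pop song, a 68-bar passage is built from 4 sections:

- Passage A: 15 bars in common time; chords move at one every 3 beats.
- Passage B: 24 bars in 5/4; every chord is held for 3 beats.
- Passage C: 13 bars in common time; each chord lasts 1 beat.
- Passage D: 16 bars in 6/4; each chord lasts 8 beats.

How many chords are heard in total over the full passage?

A: 15·4 = 60 beats, 60/3 = 20 chords.
B: 24·5 = 120 beats, 120/3 = 40 chords.
C: 13·4 = 52 beats, 52/1 = 52 chords.
D: 16·6 = 96 beats, 96/8 = 12 chords.
Total: 20 + 40 + 52 + 12 = 124.

124 chords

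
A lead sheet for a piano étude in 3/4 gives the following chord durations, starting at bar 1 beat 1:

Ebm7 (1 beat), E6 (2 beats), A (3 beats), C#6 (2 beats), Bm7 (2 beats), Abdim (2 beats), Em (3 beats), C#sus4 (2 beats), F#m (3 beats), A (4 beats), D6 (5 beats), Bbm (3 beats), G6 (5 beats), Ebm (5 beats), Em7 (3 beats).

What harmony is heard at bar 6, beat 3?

F#m

Beat 3 of bar 6 is beat (6−1)×3 + 3 = 18 overall.
Running totals: Ebm7 ends at 1, E6 ends at 3, A ends at 6, C#6 ends at 8, Bm7 ends at 10, Abdim ends at 12, Em ends at 15, C#sus4 ends at 17, F#m ends at 20.
Beat 18 falls within F#m.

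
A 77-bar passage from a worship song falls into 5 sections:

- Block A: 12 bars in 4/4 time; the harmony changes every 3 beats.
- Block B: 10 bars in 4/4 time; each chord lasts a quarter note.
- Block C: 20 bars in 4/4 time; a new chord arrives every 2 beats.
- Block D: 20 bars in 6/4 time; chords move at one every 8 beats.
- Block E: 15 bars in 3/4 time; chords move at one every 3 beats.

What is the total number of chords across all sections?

A has 48 beats and chords last 3 each, so 16 chords.
B has 40 beats and chords last 1 each, so 40 chords.
C has 80 beats and chords last 2 each, so 40 chords.
D has 120 beats and chords last 8 each, so 15 chords.
E has 45 beats and chords last 3 each, so 15 chords.
Total: 16 + 40 + 40 + 15 + 15 = 126.

126 chords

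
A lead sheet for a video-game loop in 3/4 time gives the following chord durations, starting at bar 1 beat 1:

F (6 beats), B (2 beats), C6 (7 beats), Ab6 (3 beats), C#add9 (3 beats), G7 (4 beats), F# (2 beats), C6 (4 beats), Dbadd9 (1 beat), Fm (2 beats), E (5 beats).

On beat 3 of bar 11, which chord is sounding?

Beat 3 of bar 11 is beat (11−1)×3 + 3 = 33 overall.
Running totals: F ends at 6, B ends at 8, C6 ends at 15, Ab6 ends at 18, C#add9 ends at 21, G7 ends at 25, F# ends at 27, C6 ends at 31, Dbadd9 ends at 32, Fm ends at 34.
Beat 33 falls within Fm.

Fm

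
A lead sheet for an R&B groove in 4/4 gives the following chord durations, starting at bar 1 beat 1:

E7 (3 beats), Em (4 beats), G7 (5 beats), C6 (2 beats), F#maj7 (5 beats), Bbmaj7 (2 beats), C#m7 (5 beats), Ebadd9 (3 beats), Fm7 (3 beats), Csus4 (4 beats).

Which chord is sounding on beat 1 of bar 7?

Beat 1 of bar 7 is beat (7−1)×4 + 1 = 25 overall.
Running totals: E7 ends at 3, Em ends at 7, G7 ends at 12, C6 ends at 14, F#maj7 ends at 19, Bbmaj7 ends at 21, C#m7 ends at 26.
Beat 25 falls within C#m7.

C#m7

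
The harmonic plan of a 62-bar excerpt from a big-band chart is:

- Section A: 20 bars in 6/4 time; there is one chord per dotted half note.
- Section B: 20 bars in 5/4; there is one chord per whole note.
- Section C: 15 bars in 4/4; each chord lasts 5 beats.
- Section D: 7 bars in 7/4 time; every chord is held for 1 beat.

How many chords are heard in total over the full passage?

126 chords

A: 20·6 = 120 beats, 120/3 = 40 chords.
B: 20·5 = 100 beats, 100/4 = 25 chords.
C: 15·4 = 60 beats, 60/5 = 12 chords.
D: 7·7 = 49 beats, 49/1 = 49 chords.
Total: 40 + 25 + 12 + 49 = 126.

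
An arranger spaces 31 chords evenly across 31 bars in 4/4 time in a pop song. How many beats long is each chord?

31 bars × 4 beats/bar = 124 beats total.
124 beats ÷ 31 chords = 4 beats per chord.
(That is a whole note.)

4 beats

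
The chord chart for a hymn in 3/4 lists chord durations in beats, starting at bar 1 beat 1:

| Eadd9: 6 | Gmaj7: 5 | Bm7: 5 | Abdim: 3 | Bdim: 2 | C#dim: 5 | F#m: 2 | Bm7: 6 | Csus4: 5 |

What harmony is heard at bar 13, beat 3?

Beat 3 of bar 13 is beat (13−1)×3 + 3 = 39 overall.
Running totals: Eadd9 ends at 6, Gmaj7 ends at 11, Bm7 ends at 16, Abdim ends at 19, Bdim ends at 21, C#dim ends at 26, F#m ends at 28, Bm7 ends at 34, Csus4 ends at 39.
Beat 39 falls within Csus4.

Csus4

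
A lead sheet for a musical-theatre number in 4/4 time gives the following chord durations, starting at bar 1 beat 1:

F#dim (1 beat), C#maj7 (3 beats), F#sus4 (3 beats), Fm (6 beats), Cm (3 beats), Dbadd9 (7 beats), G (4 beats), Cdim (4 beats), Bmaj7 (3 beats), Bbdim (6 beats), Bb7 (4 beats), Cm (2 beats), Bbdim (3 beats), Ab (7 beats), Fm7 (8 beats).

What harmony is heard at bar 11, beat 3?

Beat 3 of bar 11 is beat (11−1)×4 + 3 = 43 overall.
Running totals: F#dim ends at 1, C#maj7 ends at 4, F#sus4 ends at 7, Fm ends at 13, Cm ends at 16, Dbadd9 ends at 23, G ends at 27, Cdim ends at 31, Bmaj7 ends at 34, Bbdim ends at 40, Bb7 ends at 44.
Beat 43 falls within Bb7.

Bb7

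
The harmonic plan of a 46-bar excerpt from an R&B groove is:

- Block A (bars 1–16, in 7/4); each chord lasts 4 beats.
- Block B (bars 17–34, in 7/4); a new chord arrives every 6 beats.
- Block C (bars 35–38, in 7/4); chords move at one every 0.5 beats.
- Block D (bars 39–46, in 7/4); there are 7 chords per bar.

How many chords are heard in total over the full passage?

161 chords

A has 112 beats and chords last 4 each, so 28 chords.
B has 126 beats and chords last 6 each, so 21 chords.
C has 28 beats and chords last 0.5 each, so 56 chords.
D has 56 beats and chords last 1 each, so 56 chords.
Total: 28 + 21 + 56 + 56 = 161.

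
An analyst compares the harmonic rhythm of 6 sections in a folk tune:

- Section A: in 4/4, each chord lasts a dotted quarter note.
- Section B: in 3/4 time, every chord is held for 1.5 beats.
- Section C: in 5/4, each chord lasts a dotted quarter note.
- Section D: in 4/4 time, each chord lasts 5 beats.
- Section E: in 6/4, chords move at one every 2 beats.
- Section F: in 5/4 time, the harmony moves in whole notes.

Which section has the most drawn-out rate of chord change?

A: each chord is 1.5 beats in 4/4, so 8/3 per bar.
B: each chord is 1.5 beats in 3/4, so 2 per bar.
C: each chord is 1.5 beats in 5/4, so 10/3 per bar.
D: each chord is 5 beats in 4/4, so 0.8 per bar.
E: each chord is 2 beats in 6/4, so 3 per bar.
F: each chord is 4 beats in 5/4, so 1.25 per bar.
Slowest is D at 0.8 chords/bar.

Section D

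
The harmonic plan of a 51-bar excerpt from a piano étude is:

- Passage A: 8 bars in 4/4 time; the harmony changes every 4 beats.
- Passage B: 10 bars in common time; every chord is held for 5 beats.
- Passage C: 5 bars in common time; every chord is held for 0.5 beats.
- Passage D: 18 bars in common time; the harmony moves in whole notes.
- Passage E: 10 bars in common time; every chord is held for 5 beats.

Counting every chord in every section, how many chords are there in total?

A has 32 beats and chords last 4 each, so 8 chords.
B has 40 beats and chords last 5 each, so 8 chords.
C has 20 beats and chords last 0.5 each, so 40 chords.
D has 72 beats and chords last 4 each, so 18 chords.
E has 40 beats and chords last 5 each, so 8 chords.
Total: 8 + 8 + 40 + 18 + 8 = 82.

82 chords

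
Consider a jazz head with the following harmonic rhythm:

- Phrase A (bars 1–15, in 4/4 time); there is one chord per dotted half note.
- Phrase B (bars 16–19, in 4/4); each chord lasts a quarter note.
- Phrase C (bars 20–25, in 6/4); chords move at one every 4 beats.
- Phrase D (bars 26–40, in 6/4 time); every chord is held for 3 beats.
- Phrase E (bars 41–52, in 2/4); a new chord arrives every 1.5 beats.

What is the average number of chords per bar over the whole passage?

A: 15 × 4 = 60 beats ÷ 3 = 20 chords.
B: 4 × 4 = 16 beats ÷ 1 = 16 chords.
C: 6 × 6 = 36 beats ÷ 4 = 9 chords.
D: 15 × 6 = 90 beats ÷ 3 = 30 chords.
E: 12 × 2 = 24 beats ÷ 1.5 = 16 chords.
Overall: 91 chords over 52 bars → 91/52 = 1.75 chords per bar.

1.75 chords per bar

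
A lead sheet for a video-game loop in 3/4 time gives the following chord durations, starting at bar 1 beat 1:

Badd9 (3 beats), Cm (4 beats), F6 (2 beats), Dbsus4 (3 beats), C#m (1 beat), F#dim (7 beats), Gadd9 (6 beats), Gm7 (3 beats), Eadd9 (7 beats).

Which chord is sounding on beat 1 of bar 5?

Beat 1 of bar 5 is beat (5−1)×3 + 1 = 13 overall.
Running totals: Badd9 ends at 3, Cm ends at 7, F6 ends at 9, Dbsus4 ends at 12, C#m ends at 13.
Beat 13 falls within C#m.

C#m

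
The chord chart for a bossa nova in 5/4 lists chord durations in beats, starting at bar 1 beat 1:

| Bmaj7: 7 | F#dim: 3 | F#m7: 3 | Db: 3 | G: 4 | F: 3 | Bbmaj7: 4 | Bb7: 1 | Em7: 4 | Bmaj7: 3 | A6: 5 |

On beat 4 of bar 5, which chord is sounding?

Beat 4 of bar 5 is beat (5−1)×5 + 4 = 24 overall.
Running totals: Bmaj7 ends at 7, F#dim ends at 10, F#m7 ends at 13, Db ends at 16, G ends at 20, F ends at 23, Bbmaj7 ends at 27.
Beat 24 falls within Bbmaj7.

Bbmaj7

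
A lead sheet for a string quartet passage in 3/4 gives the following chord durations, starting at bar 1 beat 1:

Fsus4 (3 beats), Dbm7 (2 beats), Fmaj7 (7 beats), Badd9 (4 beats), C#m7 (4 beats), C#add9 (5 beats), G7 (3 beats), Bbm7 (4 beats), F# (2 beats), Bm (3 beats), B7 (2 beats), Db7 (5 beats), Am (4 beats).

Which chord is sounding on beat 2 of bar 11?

Beat 2 of bar 11 is beat (11−1)×3 + 2 = 32 overall.
Running totals: Fsus4 ends at 3, Dbm7 ends at 5, Fmaj7 ends at 12, Badd9 ends at 16, C#m7 ends at 20, C#add9 ends at 25, G7 ends at 28, Bbm7 ends at 32.
Beat 32 falls within Bbm7.

Bbm7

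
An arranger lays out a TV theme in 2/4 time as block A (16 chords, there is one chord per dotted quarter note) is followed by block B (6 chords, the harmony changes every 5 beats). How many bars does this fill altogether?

A: 16 × 1.5 = 24 beats = 12 bars.
B: 6 × 5 = 30 beats = 15 bars.
Total: 12 + 15 = 27 bars.

27 bars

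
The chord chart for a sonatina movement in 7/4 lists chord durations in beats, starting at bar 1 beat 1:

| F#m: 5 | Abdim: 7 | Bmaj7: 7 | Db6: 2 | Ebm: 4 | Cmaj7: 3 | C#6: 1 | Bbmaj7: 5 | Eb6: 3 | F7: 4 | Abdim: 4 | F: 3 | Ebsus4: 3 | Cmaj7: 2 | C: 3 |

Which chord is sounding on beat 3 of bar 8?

Beat 3 of bar 8 is beat (8−1)×7 + 3 = 52 overall.
Running totals: F#m ends at 5, Abdim ends at 12, Bmaj7 ends at 19, Db6 ends at 21, Ebm ends at 25, Cmaj7 ends at 28, C#6 ends at 29, Bbmaj7 ends at 34, Eb6 ends at 37, F7 ends at 41, Abdim ends at 45, F ends at 48, Ebsus4 ends at 51, Cmaj7 ends at 53.
Beat 52 falls within Cmaj7.

Cmaj7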